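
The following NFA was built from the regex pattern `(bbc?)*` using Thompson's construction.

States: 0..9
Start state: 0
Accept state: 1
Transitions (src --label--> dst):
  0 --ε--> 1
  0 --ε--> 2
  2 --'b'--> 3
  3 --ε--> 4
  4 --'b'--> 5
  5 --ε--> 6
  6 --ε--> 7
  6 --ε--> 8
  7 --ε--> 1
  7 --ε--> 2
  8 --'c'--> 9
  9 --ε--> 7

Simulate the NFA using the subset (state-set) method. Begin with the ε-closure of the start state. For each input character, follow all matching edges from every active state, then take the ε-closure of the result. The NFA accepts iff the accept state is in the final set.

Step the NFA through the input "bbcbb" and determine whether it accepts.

Answer: ACCEPT

Derivation:
S₀ = ε-closure({0}) = {0,1,2}
'b' @ 1: {3,4}
'b' @ 2: {1,2,5,6,7,8}  [accepting]
'c' @ 3: {1,2,7,9}  [accepting]
'b' @ 4: {3,4}
'b' @ 5: {1,2,5,6,7,8}  [accepting]
after full input: {1,2,5,6,7,8}  (accept=1 in)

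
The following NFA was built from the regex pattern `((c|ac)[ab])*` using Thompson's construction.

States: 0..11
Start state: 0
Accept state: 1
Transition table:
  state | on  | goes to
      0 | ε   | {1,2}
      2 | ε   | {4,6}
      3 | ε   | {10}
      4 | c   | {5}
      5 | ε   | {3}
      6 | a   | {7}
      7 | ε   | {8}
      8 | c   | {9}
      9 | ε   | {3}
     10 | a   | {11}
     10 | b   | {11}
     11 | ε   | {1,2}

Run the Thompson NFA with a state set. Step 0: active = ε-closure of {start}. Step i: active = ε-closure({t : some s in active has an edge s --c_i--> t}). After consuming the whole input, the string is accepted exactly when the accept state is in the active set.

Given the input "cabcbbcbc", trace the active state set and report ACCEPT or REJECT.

Answer: REJECT

Trace:
start: ε-closure({0}) = {0,1,2,4,6}
'c' @ 1: {3,5,10}
'a' @ 2: {1,2,4,6,11}  ✓accept
'b' @ 3: {}  — dead — no transitions
rest 'cbbcbc' ignored (set empty)
end set {} — state 1 not in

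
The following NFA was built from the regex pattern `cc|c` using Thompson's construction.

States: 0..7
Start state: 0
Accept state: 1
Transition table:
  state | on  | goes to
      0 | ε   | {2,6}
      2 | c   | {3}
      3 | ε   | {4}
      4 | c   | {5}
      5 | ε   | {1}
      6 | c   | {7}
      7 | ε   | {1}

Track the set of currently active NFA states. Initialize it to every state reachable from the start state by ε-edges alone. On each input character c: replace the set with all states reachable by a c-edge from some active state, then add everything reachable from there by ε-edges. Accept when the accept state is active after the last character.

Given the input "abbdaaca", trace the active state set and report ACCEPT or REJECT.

S₀ = ε-closure({0}) = {0,2,6}
'a' @ 1: {}  — dead — no transitions
rest 'bbdaaca' ignored (set empty)
end set {} — state 1 not in

Answer: REJECT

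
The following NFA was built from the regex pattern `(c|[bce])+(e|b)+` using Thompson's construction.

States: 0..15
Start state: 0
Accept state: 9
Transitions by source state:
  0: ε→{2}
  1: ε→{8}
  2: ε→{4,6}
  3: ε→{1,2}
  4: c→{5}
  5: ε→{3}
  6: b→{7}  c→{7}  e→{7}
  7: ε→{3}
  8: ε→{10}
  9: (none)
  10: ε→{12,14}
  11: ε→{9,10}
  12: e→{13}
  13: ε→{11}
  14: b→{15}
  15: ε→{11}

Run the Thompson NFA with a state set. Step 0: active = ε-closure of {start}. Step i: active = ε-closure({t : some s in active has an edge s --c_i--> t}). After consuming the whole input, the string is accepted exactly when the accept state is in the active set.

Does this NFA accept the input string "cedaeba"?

S₀ = ε-closure({0}) = {0,2,4,6}
'c' @ 1: {1,2,3,4,5,6,7,8,10,12,14}
'e' @ 2: {1,2,3,4,6,7,8,9,10,11,12,13,14}  (accept∈set)
'd' @ 3: {}  — no active states
rest 'aeba' ignored (set empty)
final: {}; accept 9 not in set

Answer: REJECT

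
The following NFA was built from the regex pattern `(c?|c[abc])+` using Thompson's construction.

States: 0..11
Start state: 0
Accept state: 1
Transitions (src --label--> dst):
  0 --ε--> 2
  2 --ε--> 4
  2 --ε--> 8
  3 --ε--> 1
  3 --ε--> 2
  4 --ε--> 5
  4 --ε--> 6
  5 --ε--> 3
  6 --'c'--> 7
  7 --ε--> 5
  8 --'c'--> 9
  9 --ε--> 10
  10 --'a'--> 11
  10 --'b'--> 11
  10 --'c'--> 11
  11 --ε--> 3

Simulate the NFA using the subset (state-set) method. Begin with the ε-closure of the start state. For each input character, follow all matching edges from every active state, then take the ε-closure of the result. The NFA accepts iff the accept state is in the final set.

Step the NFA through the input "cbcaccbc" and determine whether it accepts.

Answer: ACCEPT

Trace:
S₀ = ε-closure({0}) = {0,1,2,3,4,5,6,8}
'c' @ 1: {1,2,3,4,5,6,7,8,9,10}  ✓accept
'b' @ 2: {1,2,3,4,5,6,8,11}  ✓accept
'c' @ 3: {1,2,3,4,5,6,7,8,9,10}  ✓accept
'a' @ 4: {1,2,3,4,5,6,8,11}  ✓accept
'c' @ 5: {1,2,3,4,5,6,7,8,9,10}  ✓accept
'c' @ 6: {1,2,3,4,5,6,7,8,9,10,11}  ✓accept
'b' @ 7: {1,2,3,4,5,6,8,11}  ✓accept
'c' @ 8: {1,2,3,4,5,6,7,8,9,10}  ✓accept
after full input: {1,2,3,4,5,6,7,8,9,10}  (accept=1 in)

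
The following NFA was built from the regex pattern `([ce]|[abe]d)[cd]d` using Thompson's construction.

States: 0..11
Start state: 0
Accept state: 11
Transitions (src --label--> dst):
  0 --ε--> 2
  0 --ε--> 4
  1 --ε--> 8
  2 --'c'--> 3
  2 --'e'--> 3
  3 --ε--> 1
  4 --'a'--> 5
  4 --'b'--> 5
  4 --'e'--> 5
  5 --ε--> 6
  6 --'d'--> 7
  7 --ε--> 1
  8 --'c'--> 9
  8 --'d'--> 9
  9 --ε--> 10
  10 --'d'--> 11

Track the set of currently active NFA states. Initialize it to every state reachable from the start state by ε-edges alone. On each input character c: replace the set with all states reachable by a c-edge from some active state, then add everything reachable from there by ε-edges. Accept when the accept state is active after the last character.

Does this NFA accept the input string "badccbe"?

S₀ = ε-closure({0}) = {0,2,4}
'b' @ 1: {5,6}
'a' @ 2: {}  — state set empty
rest 'dccbe' ignored (set empty)
final: {}; accept 11 not in set

Answer: REJECT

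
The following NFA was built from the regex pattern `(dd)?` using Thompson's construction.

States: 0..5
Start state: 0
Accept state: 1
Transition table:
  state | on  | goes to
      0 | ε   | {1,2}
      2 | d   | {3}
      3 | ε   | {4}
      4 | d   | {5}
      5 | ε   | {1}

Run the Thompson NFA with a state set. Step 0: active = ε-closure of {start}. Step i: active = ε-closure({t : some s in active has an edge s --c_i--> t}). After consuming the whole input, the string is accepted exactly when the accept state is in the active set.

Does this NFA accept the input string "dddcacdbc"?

initial (ε-close {0}): {0,1,2}
'd' @ 1: {3,4}
'd' @ 2: {1,5}  ✓accept
'd' @ 3: {}  — no active states
rest 'cacdbc' ignored (set empty)
final: {}; accept 1 not in set

Answer: REJECT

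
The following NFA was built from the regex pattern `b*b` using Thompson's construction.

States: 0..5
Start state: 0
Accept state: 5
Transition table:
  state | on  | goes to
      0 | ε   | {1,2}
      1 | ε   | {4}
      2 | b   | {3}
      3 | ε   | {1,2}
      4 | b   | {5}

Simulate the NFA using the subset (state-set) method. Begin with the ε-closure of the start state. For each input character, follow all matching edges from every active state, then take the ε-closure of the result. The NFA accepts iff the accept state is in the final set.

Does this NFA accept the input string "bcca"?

Answer: REJECT

Steps:
initial (ε-close {0}): {0,1,2,4}
'b' @ 1: {1,2,3,4,5}  ✓accept
'c' @ 2: {}  — dead — no transitions
rest 'ca' ignored (set empty)
after full input: {}  (accept=5 not in)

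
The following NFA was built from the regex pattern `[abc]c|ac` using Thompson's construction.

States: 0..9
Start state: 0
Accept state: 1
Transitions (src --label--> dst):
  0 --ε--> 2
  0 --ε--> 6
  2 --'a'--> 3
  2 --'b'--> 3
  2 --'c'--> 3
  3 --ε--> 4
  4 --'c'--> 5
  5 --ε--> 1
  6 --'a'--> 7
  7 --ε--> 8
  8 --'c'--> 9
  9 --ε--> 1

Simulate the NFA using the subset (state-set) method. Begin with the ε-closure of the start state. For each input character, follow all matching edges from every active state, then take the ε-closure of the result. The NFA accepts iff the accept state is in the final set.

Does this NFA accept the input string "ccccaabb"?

initial (ε-close {0}): {0,2,6}
'c' @ 1: {3,4}
'c' @ 2: {1,5}  ✓accept
'c' @ 3: {}  — no active states
rest 'caabb' ignored (set empty)
final: {}; accept 1 not in set

Answer: REJECT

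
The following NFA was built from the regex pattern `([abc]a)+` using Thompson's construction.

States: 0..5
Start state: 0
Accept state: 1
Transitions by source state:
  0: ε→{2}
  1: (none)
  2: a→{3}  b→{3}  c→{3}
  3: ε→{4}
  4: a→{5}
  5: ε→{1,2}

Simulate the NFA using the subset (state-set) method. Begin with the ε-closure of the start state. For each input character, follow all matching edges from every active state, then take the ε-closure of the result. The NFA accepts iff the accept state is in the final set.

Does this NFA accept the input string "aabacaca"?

initial (ε-close {0}): {0,2}
'a' @ 1: {3,4}
'a' @ 2: {1,2,5}  ✓accept
'b' @ 3: {3,4}
'a' @ 4: {1,2,5}  ✓accept
'c' @ 5: {3,4}
'a' @ 6: {1,2,5}  ✓accept
'c' @ 7: {3,4}
'a' @ 8: {1,2,5}  ✓accept
end set {1,2,5} — state 1 in

Answer: ACCEPT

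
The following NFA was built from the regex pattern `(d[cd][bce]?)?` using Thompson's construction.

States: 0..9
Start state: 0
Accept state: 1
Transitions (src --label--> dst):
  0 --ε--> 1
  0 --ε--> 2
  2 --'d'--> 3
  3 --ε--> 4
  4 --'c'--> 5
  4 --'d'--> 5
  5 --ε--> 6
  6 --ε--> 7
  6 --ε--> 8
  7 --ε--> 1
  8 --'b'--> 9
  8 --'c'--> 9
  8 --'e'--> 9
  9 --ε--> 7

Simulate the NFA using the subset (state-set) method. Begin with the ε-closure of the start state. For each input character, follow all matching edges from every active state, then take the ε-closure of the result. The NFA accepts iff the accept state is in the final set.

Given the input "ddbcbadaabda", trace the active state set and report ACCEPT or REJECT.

Answer: REJECT

Steps:
start: ε-closure({0}) = {0,1,2}
'd' @ 1: {3,4}
'd' @ 2: {1,5,6,7,8}  [accepting]
'b' @ 3: {1,7,9}  [accepting]
'c' @ 4: {}  — state set empty
rest 'badaabda' ignored (set empty)
end set {} — state 1 not in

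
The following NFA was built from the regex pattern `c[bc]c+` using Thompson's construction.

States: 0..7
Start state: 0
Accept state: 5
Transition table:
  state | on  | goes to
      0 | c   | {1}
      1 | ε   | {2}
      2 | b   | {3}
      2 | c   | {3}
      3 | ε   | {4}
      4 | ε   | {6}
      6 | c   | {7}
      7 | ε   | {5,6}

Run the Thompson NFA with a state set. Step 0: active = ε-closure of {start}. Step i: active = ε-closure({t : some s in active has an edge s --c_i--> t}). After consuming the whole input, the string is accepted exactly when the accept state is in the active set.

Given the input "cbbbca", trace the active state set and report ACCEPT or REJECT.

initial (ε-close {0}): {0}
'c' @ 1: {1,2}
'b' @ 2: {3,4,6}
'b' @ 3: {}  — dead — no transitions
rest 'bca' ignored (set empty)
end set {} — state 5 not in

Answer: REJECT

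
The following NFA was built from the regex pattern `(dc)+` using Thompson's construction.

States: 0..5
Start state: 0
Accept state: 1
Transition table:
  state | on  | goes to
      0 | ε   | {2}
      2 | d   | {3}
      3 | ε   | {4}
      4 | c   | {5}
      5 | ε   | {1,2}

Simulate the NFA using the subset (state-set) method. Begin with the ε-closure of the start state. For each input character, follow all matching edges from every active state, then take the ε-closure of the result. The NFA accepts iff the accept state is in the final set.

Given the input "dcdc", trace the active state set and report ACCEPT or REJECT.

S₀ = ε-closure({0}) = {0,2}
'd' @ 1: {3,4}
'c' @ 2: {1,2,5}  (accept∈set)
'd' @ 3: {3,4}
'c' @ 4: {1,2,5}  (accept∈set)
end set {1,2,5} — state 1 in

Answer: ACCEPT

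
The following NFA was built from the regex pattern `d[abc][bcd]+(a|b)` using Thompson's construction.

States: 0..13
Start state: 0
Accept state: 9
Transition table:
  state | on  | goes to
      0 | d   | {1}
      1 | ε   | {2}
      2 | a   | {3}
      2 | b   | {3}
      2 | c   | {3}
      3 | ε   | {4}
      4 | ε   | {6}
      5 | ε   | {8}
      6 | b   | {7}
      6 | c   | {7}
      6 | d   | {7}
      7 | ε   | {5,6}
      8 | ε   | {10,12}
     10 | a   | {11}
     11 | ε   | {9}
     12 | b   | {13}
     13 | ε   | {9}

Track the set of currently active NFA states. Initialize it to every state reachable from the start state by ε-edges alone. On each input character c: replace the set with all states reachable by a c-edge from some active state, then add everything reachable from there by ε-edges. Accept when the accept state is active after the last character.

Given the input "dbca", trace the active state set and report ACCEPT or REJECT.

Answer: ACCEPT

Trace:
S₀ = ε-closure({0}) = {0}
'd' @ 1: {1,2}
'b' @ 2: {3,4,6}
'c' @ 3: {5,6,7,8,10,12}
'a' @ 4: {9,11}  (accept∈set)
final: {9,11}; accept 9 in set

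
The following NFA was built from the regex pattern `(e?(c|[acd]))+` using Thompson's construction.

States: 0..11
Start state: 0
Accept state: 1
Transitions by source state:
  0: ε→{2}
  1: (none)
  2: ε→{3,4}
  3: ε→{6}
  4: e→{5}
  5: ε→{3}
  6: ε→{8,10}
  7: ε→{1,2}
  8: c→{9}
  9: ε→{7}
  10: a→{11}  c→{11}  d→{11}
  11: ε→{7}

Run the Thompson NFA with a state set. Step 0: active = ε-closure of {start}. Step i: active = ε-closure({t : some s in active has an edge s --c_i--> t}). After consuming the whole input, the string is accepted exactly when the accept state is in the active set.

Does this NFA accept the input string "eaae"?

initial (ε-close {0}): {0,2,3,4,6,8,10}
'e' @ 1: {3,5,6,8,10}
'a' @ 2: {1,2,3,4,6,7,8,10,11}  (accept∈set)
'a' @ 3: {1,2,3,4,6,7,8,10,11}  (accept∈set)
'e' @ 4: {3,5,6,8,10}
end set {3,5,6,8,10} — state 1 not in

Answer: REJECT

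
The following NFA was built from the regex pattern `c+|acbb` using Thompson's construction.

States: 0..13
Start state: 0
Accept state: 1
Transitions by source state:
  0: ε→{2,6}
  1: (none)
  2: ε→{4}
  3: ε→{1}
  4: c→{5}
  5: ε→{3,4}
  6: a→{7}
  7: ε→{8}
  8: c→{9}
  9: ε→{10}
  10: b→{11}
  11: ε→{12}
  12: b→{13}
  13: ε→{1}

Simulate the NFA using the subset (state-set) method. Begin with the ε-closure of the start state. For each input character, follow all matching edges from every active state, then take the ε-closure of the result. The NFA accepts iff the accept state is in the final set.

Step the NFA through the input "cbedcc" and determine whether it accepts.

start: ε-closure({0}) = {0,2,4,6}
'c' @ 1: {1,3,4,5}  ✓accept
'b' @ 2: {}  — state set empty
rest 'edcc' ignored (set empty)
after full input: {}  (accept=1 not in)

Answer: REJECT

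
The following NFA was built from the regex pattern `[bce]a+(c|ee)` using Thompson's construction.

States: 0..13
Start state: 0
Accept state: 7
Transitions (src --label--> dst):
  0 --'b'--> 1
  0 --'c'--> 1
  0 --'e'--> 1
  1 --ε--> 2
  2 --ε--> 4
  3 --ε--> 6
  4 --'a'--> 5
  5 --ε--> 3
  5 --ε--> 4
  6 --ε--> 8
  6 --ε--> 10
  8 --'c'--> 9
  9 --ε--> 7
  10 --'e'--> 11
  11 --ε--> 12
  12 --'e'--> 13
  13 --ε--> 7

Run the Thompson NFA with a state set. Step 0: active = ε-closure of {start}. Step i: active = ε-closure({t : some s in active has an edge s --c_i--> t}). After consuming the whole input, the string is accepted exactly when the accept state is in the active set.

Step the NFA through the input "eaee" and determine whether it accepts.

S₀ = ε-closure({0}) = {0}
'e' @ 1: {1,2,4}
'a' @ 2: {3,4,5,6,8,10}
'e' @ 3: {11,12}
'e' @ 4: {7,13}  [accepting]
end set {7,13} — state 7 in

Answer: ACCEPT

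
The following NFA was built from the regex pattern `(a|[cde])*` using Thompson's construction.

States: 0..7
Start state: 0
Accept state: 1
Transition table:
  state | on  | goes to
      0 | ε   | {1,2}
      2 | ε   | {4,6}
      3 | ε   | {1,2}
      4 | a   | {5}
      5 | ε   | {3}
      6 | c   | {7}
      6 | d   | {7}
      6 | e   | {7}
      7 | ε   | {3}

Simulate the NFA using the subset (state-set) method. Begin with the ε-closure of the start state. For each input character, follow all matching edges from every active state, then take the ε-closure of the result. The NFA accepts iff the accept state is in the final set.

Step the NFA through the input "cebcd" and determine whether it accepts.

Answer: REJECT

Trace:
S₀ = ε-closure({0}) = {0,1,2,4,6}
'c' @ 1: {1,2,3,4,6,7}  (accept∈set)
'e' @ 2: {1,2,3,4,6,7}  (accept∈set)
'b' @ 3: {}  — state set empty
rest 'cd' ignored (set empty)
final: {}; accept 1 not in set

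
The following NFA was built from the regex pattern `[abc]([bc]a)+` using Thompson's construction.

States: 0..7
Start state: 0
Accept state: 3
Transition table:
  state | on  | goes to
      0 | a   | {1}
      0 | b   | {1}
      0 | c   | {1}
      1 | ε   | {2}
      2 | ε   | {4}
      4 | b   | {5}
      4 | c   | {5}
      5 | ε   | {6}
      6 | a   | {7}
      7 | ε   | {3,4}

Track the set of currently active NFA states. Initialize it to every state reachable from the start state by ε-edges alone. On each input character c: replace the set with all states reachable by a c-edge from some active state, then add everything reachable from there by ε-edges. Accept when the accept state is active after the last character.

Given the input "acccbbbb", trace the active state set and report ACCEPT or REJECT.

Answer: REJECT

Trace:
initial (ε-close {0}): {0}
'a' @ 1: {1,2,4}
'c' @ 2: {5,6}
'c' @ 3: {}  — state set empty
rest 'cbbbb' ignored (set empty)
end set {} — state 3 not in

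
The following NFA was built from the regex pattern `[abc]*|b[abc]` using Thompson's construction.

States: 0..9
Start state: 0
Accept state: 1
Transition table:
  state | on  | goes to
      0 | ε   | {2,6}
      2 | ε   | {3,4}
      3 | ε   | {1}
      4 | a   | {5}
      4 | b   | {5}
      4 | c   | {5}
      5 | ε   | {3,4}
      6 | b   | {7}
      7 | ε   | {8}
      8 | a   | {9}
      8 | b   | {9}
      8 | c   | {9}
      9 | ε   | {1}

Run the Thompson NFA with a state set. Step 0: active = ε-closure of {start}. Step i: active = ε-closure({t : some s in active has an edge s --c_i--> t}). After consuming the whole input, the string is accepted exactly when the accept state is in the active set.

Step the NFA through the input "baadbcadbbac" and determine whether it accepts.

Answer: REJECT

Trace:
S₀ = ε-closure({0}) = {0,1,2,3,4,6}
'b' @ 1: {1,3,4,5,7,8}  (accept∈set)
'a' @ 2: {1,3,4,5,9}  (accept∈set)
'a' @ 3: {1,3,4,5}  (accept∈set)
'd' @ 4: {}  — dead — no transitions
rest 'bcadbbac' ignored (set empty)
end set {} — state 1 not in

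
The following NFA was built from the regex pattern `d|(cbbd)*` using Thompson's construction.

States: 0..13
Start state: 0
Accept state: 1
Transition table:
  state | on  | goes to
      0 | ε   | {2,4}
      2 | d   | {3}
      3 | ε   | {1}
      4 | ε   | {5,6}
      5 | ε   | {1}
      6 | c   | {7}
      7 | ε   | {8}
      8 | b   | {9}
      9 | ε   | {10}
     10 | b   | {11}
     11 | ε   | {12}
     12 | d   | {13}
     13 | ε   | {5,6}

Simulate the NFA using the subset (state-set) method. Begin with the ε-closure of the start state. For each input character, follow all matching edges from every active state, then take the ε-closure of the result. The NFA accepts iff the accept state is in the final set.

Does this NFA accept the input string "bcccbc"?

S₀ = ε-closure({0}) = {0,1,2,4,5,6}
'b' @ 1: {}  — state set empty
rest 'cccbc' ignored (set empty)
after full input: {}  (accept=1 not in)

Answer: REJECT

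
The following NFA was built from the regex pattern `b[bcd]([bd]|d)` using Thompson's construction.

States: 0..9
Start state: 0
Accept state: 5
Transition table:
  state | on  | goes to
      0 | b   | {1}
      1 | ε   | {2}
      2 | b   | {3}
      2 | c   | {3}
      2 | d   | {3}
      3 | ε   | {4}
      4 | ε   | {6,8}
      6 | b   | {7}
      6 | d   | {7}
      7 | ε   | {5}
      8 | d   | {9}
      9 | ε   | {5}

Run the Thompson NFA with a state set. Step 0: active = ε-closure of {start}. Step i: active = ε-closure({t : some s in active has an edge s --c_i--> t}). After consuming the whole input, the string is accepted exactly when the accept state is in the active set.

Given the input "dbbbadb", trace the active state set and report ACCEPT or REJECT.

Answer: REJECT

Trace:
initial (ε-close {0}): {0}
'd' @ 1: {}  — state set empty
rest 'bbbadb' ignored (set empty)
final: {}; accept 5 not in set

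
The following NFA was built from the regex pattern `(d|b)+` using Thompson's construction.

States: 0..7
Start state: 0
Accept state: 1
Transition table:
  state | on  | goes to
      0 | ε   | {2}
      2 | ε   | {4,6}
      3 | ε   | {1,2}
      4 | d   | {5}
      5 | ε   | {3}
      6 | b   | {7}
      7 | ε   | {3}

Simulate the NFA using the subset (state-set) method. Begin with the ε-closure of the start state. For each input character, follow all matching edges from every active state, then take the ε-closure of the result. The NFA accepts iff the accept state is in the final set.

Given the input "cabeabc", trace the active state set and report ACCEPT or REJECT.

initial (ε-close {0}): {0,2,4,6}
'c' @ 1: {}  — dead — no transitions
rest 'abeabc' ignored (set empty)
after full input: {}  (accept=1 not in)

Answer: REJECT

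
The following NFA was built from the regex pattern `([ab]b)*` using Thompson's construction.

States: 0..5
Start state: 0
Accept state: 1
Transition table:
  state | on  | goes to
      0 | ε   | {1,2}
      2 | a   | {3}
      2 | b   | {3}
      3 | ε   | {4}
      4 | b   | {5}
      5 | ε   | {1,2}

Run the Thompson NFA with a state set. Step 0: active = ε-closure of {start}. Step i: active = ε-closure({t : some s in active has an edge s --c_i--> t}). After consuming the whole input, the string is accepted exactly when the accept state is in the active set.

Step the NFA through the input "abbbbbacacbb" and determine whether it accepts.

start: ε-closure({0}) = {0,1,2}
'a' @ 1: {3,4}
'b' @ 2: {1,2,5}  ✓accept
'b' @ 3: {3,4}
'b' @ 4: {1,2,5}  ✓accept
'b' @ 5: {3,4}
'b' @ 6: {1,2,5}  ✓accept
'a' @ 7: {3,4}
'c' @ 8: {}  — state set empty
rest 'acbb' ignored (set empty)
end set {} — state 1 not in

Answer: REJECT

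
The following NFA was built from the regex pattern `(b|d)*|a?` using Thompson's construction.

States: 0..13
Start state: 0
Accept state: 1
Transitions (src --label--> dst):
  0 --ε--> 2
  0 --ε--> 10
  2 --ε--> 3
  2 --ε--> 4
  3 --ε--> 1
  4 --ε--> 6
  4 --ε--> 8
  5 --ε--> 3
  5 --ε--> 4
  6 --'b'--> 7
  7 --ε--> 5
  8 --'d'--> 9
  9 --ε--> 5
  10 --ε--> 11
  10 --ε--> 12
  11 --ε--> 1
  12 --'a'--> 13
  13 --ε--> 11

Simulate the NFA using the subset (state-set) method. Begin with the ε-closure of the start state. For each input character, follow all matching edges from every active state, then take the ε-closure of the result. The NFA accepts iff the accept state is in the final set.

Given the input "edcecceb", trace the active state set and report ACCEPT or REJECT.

S₀ = ε-closure({0}) = {0,1,2,3,4,6,8,10,11,12}
'e' @ 1: {}  — no active states
rest 'dcecceb' ignored (set empty)
final: {}; accept 1 not in set

Answer: REJECT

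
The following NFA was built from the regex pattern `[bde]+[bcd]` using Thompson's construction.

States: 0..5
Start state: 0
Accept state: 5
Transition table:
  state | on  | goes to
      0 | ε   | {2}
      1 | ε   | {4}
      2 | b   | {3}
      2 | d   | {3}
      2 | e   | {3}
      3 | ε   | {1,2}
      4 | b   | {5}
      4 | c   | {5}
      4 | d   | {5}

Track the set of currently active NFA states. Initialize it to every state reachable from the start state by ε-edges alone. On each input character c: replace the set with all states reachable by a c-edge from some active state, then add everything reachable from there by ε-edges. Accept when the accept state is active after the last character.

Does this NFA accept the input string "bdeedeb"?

Answer: ACCEPT

Trace:
S₀ = ε-closure({0}) = {0,2}
'b' @ 1: {1,2,3,4}
'd' @ 2: {1,2,3,4,5}  ✓accept
'e' @ 3: {1,2,3,4}
'e' @ 4: {1,2,3,4}
'd' @ 5: {1,2,3,4,5}  ✓accept
'e' @ 6: {1,2,3,4}
'b' @ 7: {1,2,3,4,5}  ✓accept
after full input: {1,2,3,4,5}  (accept=5 in)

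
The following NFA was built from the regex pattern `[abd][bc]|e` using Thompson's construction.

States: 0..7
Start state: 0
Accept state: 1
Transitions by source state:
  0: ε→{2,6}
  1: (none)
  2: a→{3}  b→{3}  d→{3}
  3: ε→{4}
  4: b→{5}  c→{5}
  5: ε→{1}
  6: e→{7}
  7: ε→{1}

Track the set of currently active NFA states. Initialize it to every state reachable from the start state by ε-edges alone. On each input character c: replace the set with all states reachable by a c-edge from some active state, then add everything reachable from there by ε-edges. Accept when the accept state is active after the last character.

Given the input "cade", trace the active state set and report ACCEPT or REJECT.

Answer: REJECT

Steps:
start: ε-closure({0}) = {0,2,6}
'c' @ 1: {}  — state set empty
rest 'ade' ignored (set empty)
after full input: {}  (accept=1 not in)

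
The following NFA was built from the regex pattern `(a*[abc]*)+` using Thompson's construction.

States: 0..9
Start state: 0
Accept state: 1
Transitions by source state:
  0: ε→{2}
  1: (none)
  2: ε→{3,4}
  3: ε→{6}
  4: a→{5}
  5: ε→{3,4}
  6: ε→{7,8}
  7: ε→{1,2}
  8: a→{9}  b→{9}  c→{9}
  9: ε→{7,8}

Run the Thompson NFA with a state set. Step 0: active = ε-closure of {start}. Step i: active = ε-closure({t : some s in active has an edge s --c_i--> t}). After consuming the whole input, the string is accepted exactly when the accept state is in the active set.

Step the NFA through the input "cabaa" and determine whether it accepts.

Answer: ACCEPT

Trace:
initial (ε-close {0}): {0,1,2,3,4,6,7,8}
'c' @ 1: {1,2,3,4,6,7,8,9}  [accepting]
'a' @ 2: {1,2,3,4,5,6,7,8,9}  [accepting]
'b' @ 3: {1,2,3,4,6,7,8,9}  [accepting]
'a' @ 4: {1,2,3,4,5,6,7,8,9}  [accepting]
'a' @ 5: {1,2,3,4,5,6,7,8,9}  [accepting]
final: {1,2,3,4,5,6,7,8,9}; accept 1 in set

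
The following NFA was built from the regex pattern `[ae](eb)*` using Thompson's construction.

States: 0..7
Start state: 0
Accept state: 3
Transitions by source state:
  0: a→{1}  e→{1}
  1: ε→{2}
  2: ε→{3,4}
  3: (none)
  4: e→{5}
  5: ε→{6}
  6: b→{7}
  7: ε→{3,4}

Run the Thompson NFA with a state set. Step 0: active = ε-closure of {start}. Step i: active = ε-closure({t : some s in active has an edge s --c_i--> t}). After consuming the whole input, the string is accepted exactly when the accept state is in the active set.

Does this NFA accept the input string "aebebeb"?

initial (ε-close {0}): {0}
'a' @ 1: {1,2,3,4}  [accepting]
'e' @ 2: {5,6}
'b' @ 3: {3,4,7}  [accepting]
'e' @ 4: {5,6}
'b' @ 5: {3,4,7}  [accepting]
'e' @ 6: {5,6}
'b' @ 7: {3,4,7}  [accepting]
after full input: {3,4,7}  (accept=3 in)

Answer: ACCEPT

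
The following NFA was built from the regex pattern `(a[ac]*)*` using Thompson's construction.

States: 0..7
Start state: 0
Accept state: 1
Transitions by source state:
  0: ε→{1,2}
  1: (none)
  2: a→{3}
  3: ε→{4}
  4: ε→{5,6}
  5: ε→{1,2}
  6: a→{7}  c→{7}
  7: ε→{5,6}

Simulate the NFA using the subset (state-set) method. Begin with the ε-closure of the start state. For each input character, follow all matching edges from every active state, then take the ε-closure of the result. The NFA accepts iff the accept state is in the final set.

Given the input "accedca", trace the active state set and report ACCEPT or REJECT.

Answer: REJECT

Derivation:
S₀ = ε-closure({0}) = {0,1,2}
'a' @ 1: {1,2,3,4,5,6}  ✓accept
'c' @ 2: {1,2,5,6,7}  ✓accept
'c' @ 3: {1,2,5,6,7}  ✓accept
'e' @ 4: {}  — no active states
rest 'dca' ignored (set empty)
after full input: {}  (accept=1 not in)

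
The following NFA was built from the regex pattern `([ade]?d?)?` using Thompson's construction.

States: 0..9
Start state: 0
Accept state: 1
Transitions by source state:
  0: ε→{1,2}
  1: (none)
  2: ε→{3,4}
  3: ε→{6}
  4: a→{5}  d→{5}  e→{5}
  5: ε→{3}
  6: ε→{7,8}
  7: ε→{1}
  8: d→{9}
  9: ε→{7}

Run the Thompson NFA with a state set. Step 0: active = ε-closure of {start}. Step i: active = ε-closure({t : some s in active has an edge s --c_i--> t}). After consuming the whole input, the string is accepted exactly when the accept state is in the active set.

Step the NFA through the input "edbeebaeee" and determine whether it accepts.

start: ε-closure({0}) = {0,1,2,3,4,6,7,8}
'e' @ 1: {1,3,5,6,7,8}  ✓accept
'd' @ 2: {1,7,9}  ✓accept
'b' @ 3: {}  — no active states
rest 'eebaeee' ignored (set empty)
end set {} — state 1 not in

Answer: REJECT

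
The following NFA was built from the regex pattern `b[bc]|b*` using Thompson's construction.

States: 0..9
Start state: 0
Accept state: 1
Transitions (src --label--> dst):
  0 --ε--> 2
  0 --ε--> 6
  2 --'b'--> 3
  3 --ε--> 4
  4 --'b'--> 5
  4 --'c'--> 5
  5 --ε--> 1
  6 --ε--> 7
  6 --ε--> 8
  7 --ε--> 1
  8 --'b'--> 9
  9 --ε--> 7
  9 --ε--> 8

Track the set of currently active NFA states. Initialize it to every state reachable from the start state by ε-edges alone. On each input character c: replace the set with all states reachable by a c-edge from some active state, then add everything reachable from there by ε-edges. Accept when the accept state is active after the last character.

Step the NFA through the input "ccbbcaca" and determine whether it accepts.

S₀ = ε-closure({0}) = {0,1,2,6,7,8}
'c' @ 1: {}  — dead — no transitions
rest 'cbbcaca' ignored (set empty)
final: {}; accept 1 not in set

Answer: REJECT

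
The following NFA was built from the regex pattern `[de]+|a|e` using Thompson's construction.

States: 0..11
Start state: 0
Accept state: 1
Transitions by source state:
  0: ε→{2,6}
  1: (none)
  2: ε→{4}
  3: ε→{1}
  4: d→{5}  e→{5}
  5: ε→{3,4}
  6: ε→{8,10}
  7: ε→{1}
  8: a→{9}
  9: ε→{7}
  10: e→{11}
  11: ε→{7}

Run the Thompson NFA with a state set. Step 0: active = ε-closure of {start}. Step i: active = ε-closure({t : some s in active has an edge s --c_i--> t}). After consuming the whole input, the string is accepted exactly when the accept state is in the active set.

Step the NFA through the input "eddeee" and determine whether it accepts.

Answer: ACCEPT

Trace:
S₀ = ε-closure({0}) = {0,2,4,6,8,10}
'e' @ 1: {1,3,4,5,7,11}  (accept∈set)
'd' @ 2: {1,3,4,5}  (accept∈set)
'd' @ 3: {1,3,4,5}  (accept∈set)
'e' @ 4: {1,3,4,5}  (accept∈set)
'e' @ 5: {1,3,4,5}  (accept∈set)
'e' @ 6: {1,3,4,5}  (accept∈set)
end set {1,3,4,5} — state 1 in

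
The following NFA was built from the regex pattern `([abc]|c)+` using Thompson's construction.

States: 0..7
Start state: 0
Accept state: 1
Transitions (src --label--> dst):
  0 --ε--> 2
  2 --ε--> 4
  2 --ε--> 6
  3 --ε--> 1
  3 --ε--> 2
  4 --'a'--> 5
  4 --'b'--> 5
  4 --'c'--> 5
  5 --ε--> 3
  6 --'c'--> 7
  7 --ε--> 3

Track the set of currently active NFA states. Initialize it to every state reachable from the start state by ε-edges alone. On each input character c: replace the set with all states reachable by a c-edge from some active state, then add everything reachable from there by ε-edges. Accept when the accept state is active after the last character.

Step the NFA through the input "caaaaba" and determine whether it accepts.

initial (ε-close {0}): {0,2,4,6}
'c' @ 1: {1,2,3,4,5,6,7}  [accepting]
'a' @ 2: {1,2,3,4,5,6}  [accepting]
'a' @ 3: {1,2,3,4,5,6}  [accepting]
'a' @ 4: {1,2,3,4,5,6}  [accepting]
'a' @ 5: {1,2,3,4,5,6}  [accepting]
'b' @ 6: {1,2,3,4,5,6}  [accepting]
'a' @ 7: {1,2,3,4,5,6}  [accepting]
after full input: {1,2,3,4,5,6}  (accept=1 in)

Answer: ACCEPT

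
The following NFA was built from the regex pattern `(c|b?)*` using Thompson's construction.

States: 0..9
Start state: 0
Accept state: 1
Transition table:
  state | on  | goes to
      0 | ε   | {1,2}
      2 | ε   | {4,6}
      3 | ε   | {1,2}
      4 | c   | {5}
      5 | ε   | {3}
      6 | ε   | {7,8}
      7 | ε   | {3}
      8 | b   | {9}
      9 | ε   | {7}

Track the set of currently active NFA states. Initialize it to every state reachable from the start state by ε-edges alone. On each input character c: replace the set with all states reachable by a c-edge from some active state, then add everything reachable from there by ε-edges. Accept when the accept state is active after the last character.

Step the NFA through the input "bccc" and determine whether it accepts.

start: ε-closure({0}) = {0,1,2,3,4,6,7,8}
'b' @ 1: {1,2,3,4,6,7,8,9}  ✓accept
'c' @ 2: {1,2,3,4,5,6,7,8}  ✓accept
'c' @ 3: {1,2,3,4,5,6,7,8}  ✓accept
'c' @ 4: {1,2,3,4,5,6,7,8}  ✓accept
final: {1,2,3,4,5,6,7,8}; accept 1 in set

Answer: ACCEPT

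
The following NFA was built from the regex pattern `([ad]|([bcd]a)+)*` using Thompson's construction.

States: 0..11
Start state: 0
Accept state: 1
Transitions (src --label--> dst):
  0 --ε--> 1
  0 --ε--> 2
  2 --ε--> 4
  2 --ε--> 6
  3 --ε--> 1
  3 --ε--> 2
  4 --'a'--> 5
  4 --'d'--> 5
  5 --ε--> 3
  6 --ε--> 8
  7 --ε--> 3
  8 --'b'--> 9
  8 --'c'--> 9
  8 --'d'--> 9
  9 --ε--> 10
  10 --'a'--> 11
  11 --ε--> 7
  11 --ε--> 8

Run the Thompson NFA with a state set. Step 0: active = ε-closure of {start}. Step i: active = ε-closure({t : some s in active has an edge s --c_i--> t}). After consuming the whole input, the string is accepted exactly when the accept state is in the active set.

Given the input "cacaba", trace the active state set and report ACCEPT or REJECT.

Answer: ACCEPT

Trace:
start: ε-closure({0}) = {0,1,2,4,6,8}
'c' @ 1: {9,10}
'a' @ 2: {1,2,3,4,6,7,8,11}  (accept∈set)
'c' @ 3: {9,10}
'a' @ 4: {1,2,3,4,6,7,8,11}  (accept∈set)
'b' @ 5: {9,10}
'a' @ 6: {1,2,3,4,6,7,8,11}  (accept∈set)
end set {1,2,3,4,6,7,8,11} — state 1 in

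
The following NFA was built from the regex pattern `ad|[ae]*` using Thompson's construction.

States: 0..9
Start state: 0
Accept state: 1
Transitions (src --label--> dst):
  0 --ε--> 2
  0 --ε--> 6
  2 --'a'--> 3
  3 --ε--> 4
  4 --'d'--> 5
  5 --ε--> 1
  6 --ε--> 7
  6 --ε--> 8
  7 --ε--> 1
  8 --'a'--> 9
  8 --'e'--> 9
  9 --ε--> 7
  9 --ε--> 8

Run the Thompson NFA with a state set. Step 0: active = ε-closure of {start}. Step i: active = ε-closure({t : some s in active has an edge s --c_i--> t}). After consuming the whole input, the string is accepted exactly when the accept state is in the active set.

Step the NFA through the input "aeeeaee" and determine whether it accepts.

initial (ε-close {0}): {0,1,2,6,7,8}
'a' @ 1: {1,3,4,7,8,9}  ✓accept
'e' @ 2: {1,7,8,9}  ✓accept
'e' @ 3: {1,7,8,9}  ✓accept
'e' @ 4: {1,7,8,9}  ✓accept
'a' @ 5: {1,7,8,9}  ✓accept
'e' @ 6: {1,7,8,9}  ✓accept
'e' @ 7: {1,7,8,9}  ✓accept
after full input: {1,7,8,9}  (accept=1 in)

Answer: ACCEPT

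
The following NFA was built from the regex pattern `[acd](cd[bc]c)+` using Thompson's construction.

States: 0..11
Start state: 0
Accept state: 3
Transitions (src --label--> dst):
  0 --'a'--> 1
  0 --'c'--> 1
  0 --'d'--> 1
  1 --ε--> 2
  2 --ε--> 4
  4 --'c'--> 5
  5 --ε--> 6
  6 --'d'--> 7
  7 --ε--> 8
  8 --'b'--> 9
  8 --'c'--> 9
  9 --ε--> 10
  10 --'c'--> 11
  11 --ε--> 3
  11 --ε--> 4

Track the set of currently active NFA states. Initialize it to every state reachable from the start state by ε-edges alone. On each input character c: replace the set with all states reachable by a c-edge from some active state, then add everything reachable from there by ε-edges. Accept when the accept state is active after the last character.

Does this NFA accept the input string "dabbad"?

start: ε-closure({0}) = {0}
'd' @ 1: {1,2,4}
'a' @ 2: {}  — state set empty
rest 'bbad' ignored (set empty)
final: {}; accept 3 not in set

Answer: REJECT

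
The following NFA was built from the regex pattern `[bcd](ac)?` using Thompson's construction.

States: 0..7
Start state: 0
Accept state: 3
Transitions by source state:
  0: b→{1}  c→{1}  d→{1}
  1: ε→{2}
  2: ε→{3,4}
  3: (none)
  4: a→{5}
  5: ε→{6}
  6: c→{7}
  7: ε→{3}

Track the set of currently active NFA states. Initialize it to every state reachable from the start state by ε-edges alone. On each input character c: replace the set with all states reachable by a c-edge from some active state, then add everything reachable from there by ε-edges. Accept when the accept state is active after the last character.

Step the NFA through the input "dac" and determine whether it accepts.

Answer: ACCEPT

Trace:
start: ε-closure({0}) = {0}
'd' @ 1: {1,2,3,4}  (accept∈set)
'a' @ 2: {5,6}
'c' @ 3: {3,7}  (accept∈set)
end set {3,7} — state 3 in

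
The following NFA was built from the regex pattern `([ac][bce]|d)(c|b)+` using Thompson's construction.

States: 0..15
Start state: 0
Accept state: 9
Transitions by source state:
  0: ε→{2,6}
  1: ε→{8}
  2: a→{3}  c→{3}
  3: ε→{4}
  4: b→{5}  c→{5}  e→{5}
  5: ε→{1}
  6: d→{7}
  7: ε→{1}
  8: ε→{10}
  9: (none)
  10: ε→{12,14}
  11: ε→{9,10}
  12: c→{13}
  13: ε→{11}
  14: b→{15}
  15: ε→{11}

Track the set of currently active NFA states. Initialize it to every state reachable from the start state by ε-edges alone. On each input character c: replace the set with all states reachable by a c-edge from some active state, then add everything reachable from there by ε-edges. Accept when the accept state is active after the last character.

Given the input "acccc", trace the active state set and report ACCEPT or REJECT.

start: ε-closure({0}) = {0,2,6}
'a' @ 1: {3,4}
'c' @ 2: {1,5,8,10,12,14}
'c' @ 3: {9,10,11,12,13,14}  (accept∈set)
'c' @ 4: {9,10,11,12,13,14}  (accept∈set)
'c' @ 5: {9,10,11,12,13,14}  (accept∈set)
after full input: {9,10,11,12,13,14}  (accept=9 in)

Answer: ACCEPT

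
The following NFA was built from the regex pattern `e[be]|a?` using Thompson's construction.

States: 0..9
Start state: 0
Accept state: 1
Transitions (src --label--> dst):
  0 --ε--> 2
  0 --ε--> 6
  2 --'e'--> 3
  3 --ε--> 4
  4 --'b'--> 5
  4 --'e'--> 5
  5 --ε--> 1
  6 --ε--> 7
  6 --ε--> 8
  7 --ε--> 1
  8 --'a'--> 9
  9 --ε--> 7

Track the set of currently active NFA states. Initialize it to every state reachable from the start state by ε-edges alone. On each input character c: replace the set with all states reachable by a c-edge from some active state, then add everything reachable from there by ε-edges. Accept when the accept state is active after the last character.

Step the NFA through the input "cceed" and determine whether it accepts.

initial (ε-close {0}): {0,1,2,6,7,8}
'c' @ 1: {}  — no active states
rest 'ceed' ignored (set empty)
end set {} — state 1 not in

Answer: REJECT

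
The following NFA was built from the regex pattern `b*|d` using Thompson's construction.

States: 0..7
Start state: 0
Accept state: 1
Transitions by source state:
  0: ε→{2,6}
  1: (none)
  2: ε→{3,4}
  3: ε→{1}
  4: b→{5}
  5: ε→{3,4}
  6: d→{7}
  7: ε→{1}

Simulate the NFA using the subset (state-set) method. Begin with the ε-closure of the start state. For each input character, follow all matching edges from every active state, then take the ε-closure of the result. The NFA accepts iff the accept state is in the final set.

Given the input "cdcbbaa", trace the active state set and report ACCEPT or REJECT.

S₀ = ε-closure({0}) = {0,1,2,3,4,6}
'c' @ 1: {}  — state set empty
rest 'dcbbaa' ignored (set empty)
after full input: {}  (accept=1 not in)

Answer: REJECT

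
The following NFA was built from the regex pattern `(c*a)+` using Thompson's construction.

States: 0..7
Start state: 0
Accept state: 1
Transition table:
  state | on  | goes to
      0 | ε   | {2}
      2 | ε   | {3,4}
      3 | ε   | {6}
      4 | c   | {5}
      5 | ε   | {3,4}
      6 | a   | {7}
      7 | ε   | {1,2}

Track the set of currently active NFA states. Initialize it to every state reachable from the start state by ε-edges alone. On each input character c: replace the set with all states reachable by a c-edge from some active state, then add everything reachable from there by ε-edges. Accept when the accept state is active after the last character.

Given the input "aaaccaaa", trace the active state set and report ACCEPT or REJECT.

Answer: ACCEPT

Trace:
S₀ = ε-closure({0}) = {0,2,3,4,6}
'a' @ 1: {1,2,3,4,6,7}  (accept∈set)
'a' @ 2: {1,2,3,4,6,7}  (accept∈set)
'a' @ 3: {1,2,3,4,6,7}  (accept∈set)
'c' @ 4: {3,4,5,6}
'c' @ 5: {3,4,5,6}
'a' @ 6: {1,2,3,4,6,7}  (accept∈set)
'a' @ 7: {1,2,3,4,6,7}  (accept∈set)
'a' @ 8: {1,2,3,4,6,7}  (accept∈set)
final: {1,2,3,4,6,7}; accept 1 in set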